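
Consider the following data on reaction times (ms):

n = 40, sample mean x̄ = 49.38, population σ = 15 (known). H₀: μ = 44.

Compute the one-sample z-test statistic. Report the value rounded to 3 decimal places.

test statistic = 2.268

SE = σ/√n = 15/√40 = 2.3717
z = (x̄−μ₀)/SE = (49.38−44)/2.3717 = 2.2684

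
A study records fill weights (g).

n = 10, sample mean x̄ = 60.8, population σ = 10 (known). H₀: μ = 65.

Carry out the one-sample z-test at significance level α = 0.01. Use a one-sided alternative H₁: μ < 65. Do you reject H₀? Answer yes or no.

SE = σ/√n = 10/√10 = 3.1623
z = (x̄−μ₀)/SE = (60.8−65)/3.1623 = -1.3282
p-value (one-sided, H₁ less) = 0.09206
At α=0.01: p ≥ α → fail to reject H₀

reject H₀: no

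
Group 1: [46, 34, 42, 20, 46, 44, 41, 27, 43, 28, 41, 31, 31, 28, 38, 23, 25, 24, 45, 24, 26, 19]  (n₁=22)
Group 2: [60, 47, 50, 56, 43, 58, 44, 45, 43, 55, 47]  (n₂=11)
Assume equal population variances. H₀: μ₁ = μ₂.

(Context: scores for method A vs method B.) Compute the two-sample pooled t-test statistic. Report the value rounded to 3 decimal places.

test statistic = -5.439

x̄₁=33.000, s₁=9.186, n₁=22
x̄₂=49.818, s₂=6.337, n₂=11
s_p² = [21·9.186² + 10·6.337²]/31 = 70.1173
SE = √(s_p²·(1/22+1/11)) = 3.0922
t = (33.000−49.818)/3.0922 = -5.4390
df = 31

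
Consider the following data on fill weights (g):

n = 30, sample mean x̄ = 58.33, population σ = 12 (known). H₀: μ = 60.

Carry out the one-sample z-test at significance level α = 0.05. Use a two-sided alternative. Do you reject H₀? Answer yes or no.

reject H₀: no

SE = σ/√n = 12/√30 = 2.1909
z = (x̄−μ₀)/SE = (58.33−60)/2.1909 = -0.7622
p-value (two-sided) = 0.44591
At α=0.05: p ≥ α → fail to reject H₀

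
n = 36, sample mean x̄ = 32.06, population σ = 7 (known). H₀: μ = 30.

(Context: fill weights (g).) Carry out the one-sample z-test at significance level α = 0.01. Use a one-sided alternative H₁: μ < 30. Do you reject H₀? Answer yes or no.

SE = σ/√n = 7/√36 = 1.1667
z = (x̄−μ₀)/SE = (32.06−30)/1.1667 = 1.7657
p-value (one-sided, H₁ less) = 0.96128
At α=0.01: p ≥ α → fail to reject H₀

reject H₀: no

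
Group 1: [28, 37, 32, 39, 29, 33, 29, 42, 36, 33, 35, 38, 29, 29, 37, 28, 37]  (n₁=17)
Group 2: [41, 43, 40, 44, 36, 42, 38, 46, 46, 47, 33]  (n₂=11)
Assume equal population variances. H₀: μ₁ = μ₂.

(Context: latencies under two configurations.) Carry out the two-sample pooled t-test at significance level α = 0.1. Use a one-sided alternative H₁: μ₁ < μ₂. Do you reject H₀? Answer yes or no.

reject H₀: yes

x̄₁=33.588, s₁=4.417, n₁=17
x̄₂=41.455, s₂=4.435, n₂=11
s_p² = [16·4.417² + 10·4.435²]/26 = 19.5710
SE = √(s_p²·(1/17+1/11)) = 1.7118
t = (33.588−41.455)/1.7118 = -4.5952
df = 26
p-value (one-sided, H₁ less) = 0.00005
At α=0.1: p < α → reject H₀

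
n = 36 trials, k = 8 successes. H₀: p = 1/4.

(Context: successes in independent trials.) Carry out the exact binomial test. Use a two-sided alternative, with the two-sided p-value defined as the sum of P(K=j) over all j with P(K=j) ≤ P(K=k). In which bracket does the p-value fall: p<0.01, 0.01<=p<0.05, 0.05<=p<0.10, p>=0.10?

p-value bracket: p>=0.10

Exact binomial: n=36, k=8, p₀=1/4=0.2500
P(X=j) = C(n,j)·p₀^j·(1−p₀)^(n−j); p = Σ P(X=j) over j with P(X=j) ≤ P(X=8)
p-value (two-sided) = 0.84798
→ bracket: p>=0.10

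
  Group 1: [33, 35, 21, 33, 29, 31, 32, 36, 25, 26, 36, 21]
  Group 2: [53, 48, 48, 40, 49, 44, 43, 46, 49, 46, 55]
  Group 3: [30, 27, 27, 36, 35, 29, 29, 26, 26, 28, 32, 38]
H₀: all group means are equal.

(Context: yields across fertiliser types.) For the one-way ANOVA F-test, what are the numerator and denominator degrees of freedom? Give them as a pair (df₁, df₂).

degrees of freedom = [2, 32]

k = 3 groups, N = 35 total
df = (k−1, N−k) = (3−1, 35−3) = (2, 32)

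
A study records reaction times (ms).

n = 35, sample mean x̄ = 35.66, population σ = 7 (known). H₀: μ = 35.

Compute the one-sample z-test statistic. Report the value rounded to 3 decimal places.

test statistic = 0.558

SE = σ/√n = 7/√35 = 1.1832
z = (x̄−μ₀)/SE = (35.66−35)/1.1832 = 0.5578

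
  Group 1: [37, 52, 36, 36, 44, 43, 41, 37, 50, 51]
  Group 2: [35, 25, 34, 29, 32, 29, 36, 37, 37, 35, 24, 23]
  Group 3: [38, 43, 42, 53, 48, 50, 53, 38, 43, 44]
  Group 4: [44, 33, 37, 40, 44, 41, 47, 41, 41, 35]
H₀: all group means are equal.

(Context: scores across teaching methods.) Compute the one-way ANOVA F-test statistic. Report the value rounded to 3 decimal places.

test statistic = 14.127

Group means [42.70, 31.33, 45.20, 40.30], grand mean 39.476
SSB = Σnᵢ(x̄ᵢ−x̄)² = 1234.010; SSW = ΣΣ(x−x̄ᵢ)² = 1106.467
MSB = 1234.010/3 = 411.3365; MSW = 1106.467/38 = 29.1175
F = MSB/MSW = 14.1268
df = (3, 38)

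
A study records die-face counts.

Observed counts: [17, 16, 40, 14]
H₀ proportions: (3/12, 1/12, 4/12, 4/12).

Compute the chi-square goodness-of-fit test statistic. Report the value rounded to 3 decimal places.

n = 87; E_i = n·p_i = [21.75, 7.25, 29.00, 29.00]
χ² = (17−21.75)²/21.75 + (16−7.25)²/7.25 + (40−29.00)²/29.00 + (14−29.00)²/29.00 = 23.5287
df = 3

test statistic = 23.529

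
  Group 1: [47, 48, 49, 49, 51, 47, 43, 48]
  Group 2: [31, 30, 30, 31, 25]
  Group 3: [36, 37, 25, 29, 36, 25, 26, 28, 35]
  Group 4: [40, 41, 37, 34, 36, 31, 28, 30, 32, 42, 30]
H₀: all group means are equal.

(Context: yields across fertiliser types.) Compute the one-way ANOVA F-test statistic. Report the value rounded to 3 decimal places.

Group means [47.75, 29.40, 30.78, 34.64], grand mean 35.970
SSB = Σnᵢ(x̄ᵢ−x̄)² = 1588.169; SSW = ΣΣ(x−x̄ᵢ)² = 512.801
MSB = 1588.169/3 = 529.3896; MSW = 512.801/29 = 17.6828
F = MSB/MSW = 29.9381
df = (3, 29)

test statistic = 29.938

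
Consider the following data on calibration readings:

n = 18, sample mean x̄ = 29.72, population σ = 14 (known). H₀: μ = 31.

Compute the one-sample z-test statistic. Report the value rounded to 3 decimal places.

SE = σ/√n = 14/√18 = 3.2998
z = (x̄−μ₀)/SE = (29.72−31)/3.2998 = -0.3879

test statistic = -0.388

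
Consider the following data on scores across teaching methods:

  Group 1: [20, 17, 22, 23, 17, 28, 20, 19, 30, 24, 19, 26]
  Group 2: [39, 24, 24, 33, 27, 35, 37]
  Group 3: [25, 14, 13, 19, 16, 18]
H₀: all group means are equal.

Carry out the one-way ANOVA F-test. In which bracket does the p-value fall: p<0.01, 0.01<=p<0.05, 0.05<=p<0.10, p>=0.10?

p-value bracket: p<0.01

Group means [22.08, 31.29, 17.50], grand mean 23.560
SSB = Σnᵢ(x̄ᵢ−x̄)² = 664.315; SSW = ΣΣ(x−x̄ᵢ)² = 523.845
MSB = 664.315/2 = 332.1574; MSW = 523.845/22 = 23.8111
F = MSB/MSW = 13.9497
df = (2, 22)
p-value (upper-tail) = 0.00012
→ bracket: p<0.01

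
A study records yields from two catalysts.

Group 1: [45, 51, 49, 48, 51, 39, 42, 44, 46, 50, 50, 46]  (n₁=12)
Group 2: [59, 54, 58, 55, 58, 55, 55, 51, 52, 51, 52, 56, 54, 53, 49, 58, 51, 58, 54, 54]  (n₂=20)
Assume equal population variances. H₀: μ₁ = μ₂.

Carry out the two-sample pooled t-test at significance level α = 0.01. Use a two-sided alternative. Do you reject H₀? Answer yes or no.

x̄₁=46.750, s₁=3.793, n₁=12
x̄₂=54.350, s₂=2.852, n₂=20
s_p² = [11·3.793² + 19·2.852²]/30 = 10.4267
SE = √(s_p²·(1/12+1/20)) = 1.1791
t = (46.750−54.350)/1.1791 = -6.4457
df = 30
p-value (two-sided) = 0.00000
At α=0.01: p < α → reject H₀

reject H₀: yes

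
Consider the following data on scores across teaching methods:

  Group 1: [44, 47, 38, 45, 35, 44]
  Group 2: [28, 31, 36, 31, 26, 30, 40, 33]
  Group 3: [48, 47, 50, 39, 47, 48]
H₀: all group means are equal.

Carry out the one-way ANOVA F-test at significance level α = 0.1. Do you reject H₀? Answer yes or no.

reject H₀: yes

Group means [42.17, 31.88, 46.50], grand mean 39.350
SSB = Σnᵢ(x̄ᵢ−x̄)² = 801.342; SSW = ΣΣ(x−x̄ᵢ)² = 319.208
MSB = 801.342/2 = 400.6708; MSW = 319.208/17 = 18.7770
F = MSB/MSW = 21.3384
df = (2, 17)
p-value (upper-tail) = 0.00002
At α=0.1: p < α → reject H₀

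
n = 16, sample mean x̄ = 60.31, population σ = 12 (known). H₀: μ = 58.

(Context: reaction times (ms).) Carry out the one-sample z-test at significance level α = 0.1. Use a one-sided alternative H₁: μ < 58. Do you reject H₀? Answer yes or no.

SE = σ/√n = 12/√16 = 3.0000
z = (x̄−μ₀)/SE = (60.31−58)/3.0000 = 0.7700
p-value (one-sided, H₁ less) = 0.77935
At α=0.1: p ≥ α → fail to reject H₀

reject H₀: no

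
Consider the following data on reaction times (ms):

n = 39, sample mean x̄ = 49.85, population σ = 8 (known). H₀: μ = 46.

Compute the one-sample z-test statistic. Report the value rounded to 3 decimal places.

test statistic = 3.005

SE = σ/√n = 8/√39 = 1.2810
z = (x̄−μ₀)/SE = (49.85−46)/1.2810 = 3.0054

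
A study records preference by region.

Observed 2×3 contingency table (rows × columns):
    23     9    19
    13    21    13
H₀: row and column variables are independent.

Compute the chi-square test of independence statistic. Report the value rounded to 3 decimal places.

test statistic = 8.554

Row totals [51, 47], col totals [36, 30, 32], n=98
χ² = (23−18.73)²/18.73 + (9−15.61)²/15.61 + (19−16.65)²/16.65 + (13−17.27)²/17.27 + (21−14.39)²/14.39 + (13−15.35)²/15.35 = 8.5538
df = 2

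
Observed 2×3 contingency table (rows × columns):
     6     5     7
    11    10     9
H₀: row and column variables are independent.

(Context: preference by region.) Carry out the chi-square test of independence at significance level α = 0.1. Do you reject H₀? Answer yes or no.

reject H₀: no

Row totals [18, 30], col totals [17, 15, 16], n=48
χ² = (6−6.38)²/6.38 + (5−5.62)²/5.62 + (7−6.00)²/6.00 + (11−10.62)²/10.62 + (10−9.38)²/9.38 + (9−10.00)²/10.00 = 0.4131
df = 2
p-value (upper-tail) = 0.81340
At α=0.1: p ≥ α → fail to reject H₀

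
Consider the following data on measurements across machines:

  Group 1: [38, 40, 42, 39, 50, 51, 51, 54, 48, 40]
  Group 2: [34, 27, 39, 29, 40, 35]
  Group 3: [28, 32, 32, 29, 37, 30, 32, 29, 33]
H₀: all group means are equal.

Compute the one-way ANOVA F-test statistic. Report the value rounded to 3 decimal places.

test statistic = 21.412

Group means [45.30, 34.00, 31.33], grand mean 37.560
SSB = Σnᵢ(x̄ᵢ−x̄)² = 1024.060; SSW = ΣΣ(x−x̄ᵢ)² = 526.100
MSB = 1024.060/2 = 512.0300; MSW = 526.100/22 = 23.9136
F = MSB/MSW = 21.4116
df = (2, 22)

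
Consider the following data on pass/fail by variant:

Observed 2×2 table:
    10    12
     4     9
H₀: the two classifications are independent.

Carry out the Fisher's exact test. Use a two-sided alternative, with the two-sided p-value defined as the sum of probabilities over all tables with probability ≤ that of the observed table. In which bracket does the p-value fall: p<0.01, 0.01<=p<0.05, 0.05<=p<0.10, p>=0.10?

Margins: r₁=22, r₂=13, c₁=14, c₂=21, n=35
p_obs = C(22,10)·C(13,4)/C(35,14); sum pmf over tables with pmf ≤ p_obs
p-value (two-sided) = 0.48753
→ bracket: p>=0.10

p-value bracket: p>=0.10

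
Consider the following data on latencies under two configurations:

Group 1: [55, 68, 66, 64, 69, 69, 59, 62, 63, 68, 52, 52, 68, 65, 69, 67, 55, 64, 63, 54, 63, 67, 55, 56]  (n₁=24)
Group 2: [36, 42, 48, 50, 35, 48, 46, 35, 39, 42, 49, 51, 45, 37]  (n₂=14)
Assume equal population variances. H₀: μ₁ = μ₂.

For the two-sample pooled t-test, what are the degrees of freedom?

df = n₁ + n₂ − 2 = 24 + 14 − 2 = 36

degrees of freedom = 36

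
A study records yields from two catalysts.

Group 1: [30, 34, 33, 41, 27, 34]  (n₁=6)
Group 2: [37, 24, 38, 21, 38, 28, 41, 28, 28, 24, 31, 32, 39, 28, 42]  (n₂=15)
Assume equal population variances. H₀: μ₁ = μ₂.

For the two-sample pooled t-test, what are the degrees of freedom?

degrees of freedom = 19

df = n₁ + n₂ − 2 = 6 + 15 − 2 = 19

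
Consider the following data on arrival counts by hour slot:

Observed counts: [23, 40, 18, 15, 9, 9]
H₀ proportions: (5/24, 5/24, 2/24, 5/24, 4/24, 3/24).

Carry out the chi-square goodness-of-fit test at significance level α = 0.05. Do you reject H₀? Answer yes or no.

reject H₀: yes

n = 114; E_i = n·p_i = [23.75, 23.75, 9.50, 23.75, 19.00, 14.25]
χ² = (23−23.75)²/23.75 + (40−23.75)²/23.75 + (18−9.50)²/9.50 + (15−23.75)²/23.75 + (9−19.00)²/19.00 + (9−14.25)²/14.25 = 29.1684
df = 5
p-value (upper-tail) = 0.00002
At α=0.05: p < α → reject H₀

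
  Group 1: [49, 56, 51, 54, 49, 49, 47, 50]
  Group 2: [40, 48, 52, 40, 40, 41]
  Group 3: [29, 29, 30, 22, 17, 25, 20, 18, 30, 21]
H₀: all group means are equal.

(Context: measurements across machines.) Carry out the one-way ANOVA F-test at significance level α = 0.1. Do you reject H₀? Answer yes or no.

Group means [50.62, 43.50, 24.10], grand mean 37.792
SSB = Σnᵢ(x̄ᵢ−x̄)² = 3387.683; SSW = ΣΣ(x−x̄ᵢ)² = 434.275
MSB = 3387.683/2 = 1693.8417; MSW = 434.275/21 = 20.6798
F = MSB/MSW = 81.9082
df = (2, 21)
p-value (upper-tail) = 0.00000
At α=0.1: p < α → reject H₀

reject H₀: yes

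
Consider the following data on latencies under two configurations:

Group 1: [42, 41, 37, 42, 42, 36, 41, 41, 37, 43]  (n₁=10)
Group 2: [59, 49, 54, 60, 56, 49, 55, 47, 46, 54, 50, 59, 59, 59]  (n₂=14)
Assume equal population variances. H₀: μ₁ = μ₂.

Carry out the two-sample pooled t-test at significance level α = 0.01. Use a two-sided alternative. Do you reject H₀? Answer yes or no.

x̄₁=40.200, s₁=2.530, n₁=10
x̄₂=54.000, s₂=4.961, n₂=14
s_p² = [9·2.530² + 13·4.961²]/22 = 17.1636
SE = √(s_p²·(1/10+1/14)) = 1.7153
t = (40.200−54.000)/1.7153 = -8.0451
df = 22
p-value (two-sided) = 0.00000
At α=0.01: p < α → reject H₀

reject H₀: yes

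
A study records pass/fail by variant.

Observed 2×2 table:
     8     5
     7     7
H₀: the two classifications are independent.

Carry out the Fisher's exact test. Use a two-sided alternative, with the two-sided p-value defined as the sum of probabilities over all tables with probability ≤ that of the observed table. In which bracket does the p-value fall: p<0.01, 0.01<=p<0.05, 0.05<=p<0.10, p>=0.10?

p-value bracket: p>=0.10

Margins: r₁=13, r₂=14, c₁=15, c₂=12, n=27
p_obs = C(13,8)·C(14,7)/C(27,15); sum pmf over tables with pmf ≤ p_obs
p-value (two-sided) = 0.70357
→ bracket: p>=0.10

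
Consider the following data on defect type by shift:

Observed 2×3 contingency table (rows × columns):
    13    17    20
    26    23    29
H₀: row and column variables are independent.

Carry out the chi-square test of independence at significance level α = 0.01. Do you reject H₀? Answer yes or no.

Row totals [50, 78], col totals [39, 40, 49], n=128
χ² = (13−15.23)²/15.23 + (17−15.62)²/15.62 + (20−19.14)²/19.14 + (26−23.77)²/23.77 + (23−24.38)²/24.38 + (29−29.86)²/29.86 = 0.7997
df = 2
p-value (upper-tail) = 0.67043
At α=0.01: p ≥ α → fail to reject H₀

reject H₀: no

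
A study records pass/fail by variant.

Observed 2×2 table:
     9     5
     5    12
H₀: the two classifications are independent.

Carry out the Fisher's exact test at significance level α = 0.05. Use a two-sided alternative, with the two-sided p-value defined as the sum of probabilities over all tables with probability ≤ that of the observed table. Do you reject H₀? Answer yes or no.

Margins: r₁=14, r₂=17, c₁=14, c₂=17, n=31
p_obs = C(14,9)·C(17,5)/C(31,14); sum pmf over tables with pmf ≤ p_obs
p-value (two-sided) = 0.07592
At α=0.05: p ≥ α → fail to reject H₀

reject H₀: no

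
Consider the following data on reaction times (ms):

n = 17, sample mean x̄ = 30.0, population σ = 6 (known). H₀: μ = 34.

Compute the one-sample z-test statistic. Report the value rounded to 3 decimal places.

test statistic = -2.749

SE = σ/√n = 6/√17 = 1.4552
z = (x̄−μ₀)/SE = (30.0−34)/1.4552 = -2.7487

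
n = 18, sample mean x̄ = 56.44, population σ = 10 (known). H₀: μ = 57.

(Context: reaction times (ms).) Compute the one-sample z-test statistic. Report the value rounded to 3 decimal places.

SE = σ/√n = 10/√18 = 2.3570
z = (x̄−μ₀)/SE = (56.44−57)/2.3570 = -0.2376

test statistic = -0.238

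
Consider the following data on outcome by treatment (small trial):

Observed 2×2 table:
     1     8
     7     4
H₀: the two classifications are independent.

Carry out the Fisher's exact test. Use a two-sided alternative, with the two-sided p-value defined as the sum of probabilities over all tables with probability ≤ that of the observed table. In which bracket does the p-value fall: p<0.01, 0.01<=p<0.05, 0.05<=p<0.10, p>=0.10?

Margins: r₁=9, r₂=11, c₁=8, c₂=12, n=20
p_obs = C(9,1)·C(11,7)/C(20,8); sum pmf over tables with pmf ≤ p_obs
p-value (two-sided) = 0.02810
→ bracket: 0.01<=p<0.05

p-value bracket: 0.01<=p<0.05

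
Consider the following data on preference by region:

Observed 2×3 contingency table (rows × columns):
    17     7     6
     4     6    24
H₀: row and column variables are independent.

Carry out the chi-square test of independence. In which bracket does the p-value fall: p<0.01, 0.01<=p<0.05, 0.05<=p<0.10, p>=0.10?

Row totals [30, 34], col totals [21, 13, 30], n=64
χ² = (17−9.84)²/9.84 + (7−6.09)²/6.09 + (6−14.06)²/14.06 + (4−11.16)²/11.16 + (6−6.91)²/6.91 + (24−15.94)²/15.94 = 18.7478
df = 2
p-value (upper-tail) = 0.00008
→ bracket: p<0.01

p-value bracket: p<0.01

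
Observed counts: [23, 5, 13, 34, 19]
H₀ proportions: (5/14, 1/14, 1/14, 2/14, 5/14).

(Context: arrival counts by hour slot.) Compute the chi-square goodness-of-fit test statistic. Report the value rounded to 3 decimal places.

test statistic = 47.489

n = 94; E_i = n·p_i = [33.57, 6.71, 6.71, 13.43, 33.57]
χ² = (23−33.57)²/33.57 + (5−6.71)²/6.71 + (13−6.71)²/6.71 + (34−13.43)²/13.43 + (19−33.57)²/33.57 = 47.4894
df = 4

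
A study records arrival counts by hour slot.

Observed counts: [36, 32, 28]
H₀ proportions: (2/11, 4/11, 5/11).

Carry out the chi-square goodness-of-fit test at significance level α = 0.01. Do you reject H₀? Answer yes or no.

n = 96; E_i = n·p_i = [17.45, 34.91, 43.64]
χ² = (36−17.45)²/17.45 + (32−34.91)²/34.91 + (28−43.64)²/43.64 = 25.5500
df = 2
p-value (upper-tail) = 0.00000
At α=0.01: p < α → reject H₀

reject H₀: yes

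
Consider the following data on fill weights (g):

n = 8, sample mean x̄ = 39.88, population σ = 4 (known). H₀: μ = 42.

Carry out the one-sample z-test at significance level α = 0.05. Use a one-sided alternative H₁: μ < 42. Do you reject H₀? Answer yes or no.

reject H₀: no

SE = σ/√n = 4/√8 = 1.4142
z = (x̄−μ₀)/SE = (39.88−42)/1.4142 = -1.4991
p-value (one-sided, H₁ less) = 0.06693
At α=0.05: p ≥ α → fail to reject H₀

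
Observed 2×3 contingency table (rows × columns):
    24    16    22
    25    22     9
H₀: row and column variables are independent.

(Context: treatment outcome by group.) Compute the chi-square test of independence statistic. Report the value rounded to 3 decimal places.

test statistic = 6.130

Row totals [62, 56], col totals [49, 38, 31], n=118
χ² = (24−25.75)²/25.75 + (16−19.97)²/19.97 + (22−16.29)²/16.29 + (25−23.25)²/23.25 + (22−18.03)²/18.03 + (9−14.71)²/14.71 = 6.1302
df = 2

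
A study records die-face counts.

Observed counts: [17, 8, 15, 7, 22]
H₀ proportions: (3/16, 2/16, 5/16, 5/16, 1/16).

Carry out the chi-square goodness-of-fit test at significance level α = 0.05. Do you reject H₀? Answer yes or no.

n = 69; E_i = n·p_i = [12.94, 8.62, 21.56, 21.56, 4.31]
χ² = (17−12.94)²/12.94 + (8−8.62)²/8.62 + (15−21.56)²/21.56 + (7−21.56)²/21.56 + (22−4.31)²/4.31 = 85.6976
df = 4
p-value (upper-tail) = 0.00000
At α=0.05: p < α → reject H₀

reject H₀: yes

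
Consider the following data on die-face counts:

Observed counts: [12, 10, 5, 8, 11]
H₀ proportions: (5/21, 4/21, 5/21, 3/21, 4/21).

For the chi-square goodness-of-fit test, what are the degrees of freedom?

degrees of freedom = 4

df = k − 1 = 5 − 1 = 4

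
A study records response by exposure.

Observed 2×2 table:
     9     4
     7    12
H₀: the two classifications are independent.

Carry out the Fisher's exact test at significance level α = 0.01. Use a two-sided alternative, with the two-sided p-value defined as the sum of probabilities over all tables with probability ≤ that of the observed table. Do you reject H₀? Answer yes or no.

Margins: r₁=13, r₂=19, c₁=16, c₂=16, n=32
p_obs = C(13,9)·C(19,7)/C(32,16); sum pmf over tables with pmf ≤ p_obs
p-value (two-sided) = 0.14888
At α=0.01: p ≥ α → fail to reject H₀

reject H₀: no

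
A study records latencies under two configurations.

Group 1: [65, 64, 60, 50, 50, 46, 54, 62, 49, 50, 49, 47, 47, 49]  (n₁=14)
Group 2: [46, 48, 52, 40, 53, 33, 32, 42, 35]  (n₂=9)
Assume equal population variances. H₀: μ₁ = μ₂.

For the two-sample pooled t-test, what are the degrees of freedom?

degrees of freedom = 21

df = n₁ + n₂ − 2 = 14 + 9 − 2 = 21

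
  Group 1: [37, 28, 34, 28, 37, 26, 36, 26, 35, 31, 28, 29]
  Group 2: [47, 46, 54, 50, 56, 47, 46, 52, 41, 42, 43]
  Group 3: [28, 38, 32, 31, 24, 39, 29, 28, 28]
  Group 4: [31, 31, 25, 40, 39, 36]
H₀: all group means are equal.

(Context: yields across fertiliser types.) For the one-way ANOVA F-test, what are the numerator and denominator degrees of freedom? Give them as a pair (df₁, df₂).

degrees of freedom = [3, 34]

k = 4 groups, N = 38 total
df = (k−1, N−k) = (4−1, 38−4) = (3, 34)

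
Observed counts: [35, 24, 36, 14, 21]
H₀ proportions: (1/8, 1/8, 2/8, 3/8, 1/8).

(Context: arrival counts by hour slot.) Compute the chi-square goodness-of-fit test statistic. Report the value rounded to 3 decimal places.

test statistic = 51.867

n = 130; E_i = n·p_i = [16.25, 16.25, 32.50, 48.75, 16.25]
χ² = (35−16.25)²/16.25 + (24−16.25)²/16.25 + (36−32.50)²/32.50 + (14−48.75)²/48.75 + (21−16.25)²/16.25 = 51.8667
df = 4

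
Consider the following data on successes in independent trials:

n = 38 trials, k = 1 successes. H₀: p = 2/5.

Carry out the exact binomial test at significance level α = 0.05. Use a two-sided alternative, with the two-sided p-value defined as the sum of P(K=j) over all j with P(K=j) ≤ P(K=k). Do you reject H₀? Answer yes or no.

reject H₀: yes

Exact binomial: n=38, k=1, p₀=2/5=0.4000
P(X=j) = C(n,j)·p₀^j·(1−p₀)^(n−j); p = Σ P(X=j) over j with P(X=j) ≤ P(X=1)
p-value (two-sided) = 0.00000
At α=0.05: p < α → reject H₀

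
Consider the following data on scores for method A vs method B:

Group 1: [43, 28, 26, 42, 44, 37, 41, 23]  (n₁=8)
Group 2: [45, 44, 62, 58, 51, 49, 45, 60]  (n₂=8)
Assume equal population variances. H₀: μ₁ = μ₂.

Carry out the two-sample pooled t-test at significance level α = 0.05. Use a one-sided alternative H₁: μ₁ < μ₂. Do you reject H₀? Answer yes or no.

reject H₀: yes

x̄₁=35.500, s₁=8.502, n₁=8
x̄₂=51.750, s₂=7.285, n₂=8
s_p² = [7·8.502² + 7·7.285²]/14 = 62.6786
SE = √(s_p²·(1/8+1/8)) = 3.9585
t = (35.500−51.750)/3.9585 = -4.1051
df = 14
p-value (one-sided, H₁ less) = 0.00054
At α=0.05: p < α → reject H₀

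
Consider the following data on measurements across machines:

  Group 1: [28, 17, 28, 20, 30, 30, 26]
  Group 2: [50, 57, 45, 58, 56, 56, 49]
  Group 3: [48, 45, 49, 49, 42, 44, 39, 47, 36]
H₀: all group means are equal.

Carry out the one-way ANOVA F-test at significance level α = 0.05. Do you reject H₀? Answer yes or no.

Group means [25.57, 53.00, 44.33], grand mean 41.261
SSB = Σnᵢ(x̄ᵢ−x̄)² = 2772.720; SSW = ΣΣ(x−x̄ᵢ)² = 471.714
MSB = 2772.720/2 = 1386.3602; MSW = 471.714/20 = 23.5857
F = MSB/MSW = 58.7797
df = (2, 20)
p-value (upper-tail) = 0.00000
At α=0.05: p < α → reject H₀

reject H₀: yes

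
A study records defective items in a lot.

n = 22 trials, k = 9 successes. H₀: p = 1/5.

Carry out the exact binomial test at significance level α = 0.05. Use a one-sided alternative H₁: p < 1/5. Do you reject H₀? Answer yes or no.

Exact binomial: n=22, k=9, p₀=1/5=0.2000
P(X≤9) from Σ C(n,i)·p₀^i·(1−p₀)^(n−i)
p-value (one-sided, H₁ less) = 0.99386
At α=0.05: p ≥ α → fail to reject H₀

reject H₀: no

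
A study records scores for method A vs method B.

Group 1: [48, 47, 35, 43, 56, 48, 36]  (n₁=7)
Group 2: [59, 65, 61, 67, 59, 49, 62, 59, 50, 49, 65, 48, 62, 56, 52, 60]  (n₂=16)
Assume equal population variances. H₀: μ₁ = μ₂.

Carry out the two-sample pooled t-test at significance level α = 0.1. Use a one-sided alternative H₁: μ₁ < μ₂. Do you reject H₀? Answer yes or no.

reject H₀: yes

x̄₁=44.714, s₁=7.387, n₁=7
x̄₂=57.688, s₂=6.279, n₂=16
s_p² = [6·7.387² + 15·6.279²]/21 = 43.7555
SE = √(s_p²·(1/7+1/16)) = 2.9976
t = (44.714−57.688)/2.9976 = -4.3279
df = 21
p-value (one-sided, H₁ less) = 0.00015
At α=0.1: p < α → reject H₀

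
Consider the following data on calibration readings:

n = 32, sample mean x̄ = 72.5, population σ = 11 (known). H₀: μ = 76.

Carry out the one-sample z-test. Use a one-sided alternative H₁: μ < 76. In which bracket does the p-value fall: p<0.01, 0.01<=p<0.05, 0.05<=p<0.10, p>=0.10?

SE = σ/√n = 11/√32 = 1.9445
z = (x̄−μ₀)/SE = (72.5−76)/1.9445 = -1.7999
p-value (one-sided, H₁ less) = 0.03594
→ bracket: 0.01<=p<0.05

p-value bracket: 0.01<=p<0.05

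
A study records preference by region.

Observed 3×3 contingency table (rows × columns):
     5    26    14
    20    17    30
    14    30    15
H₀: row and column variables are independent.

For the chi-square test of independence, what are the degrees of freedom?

df = (r−1)(c−1) = (3−1)·(3−1) = 4

degrees of freedom = 4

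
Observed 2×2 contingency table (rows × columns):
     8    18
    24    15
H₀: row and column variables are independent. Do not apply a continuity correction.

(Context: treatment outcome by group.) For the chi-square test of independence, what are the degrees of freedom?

df = (r−1)(c−1) = (2−1)·(2−1) = 1

degrees of freedom = 1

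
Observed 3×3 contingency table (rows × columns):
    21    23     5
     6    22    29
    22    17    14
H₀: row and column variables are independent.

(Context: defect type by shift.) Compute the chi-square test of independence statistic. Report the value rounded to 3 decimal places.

Row totals [49, 57, 53], col totals [49, 62, 48], n=159
χ² = (21−15.10)²/15.10 + (23−19.11)²/19.11 + (5−14.79)²/14.79 + (6−17.57)²/17.57 + (22−22.23)²/22.23 + (29−17.21)²/17.21 + (22−16.33)²/16.33 + (17−20.67)²/20.67 + (14−16.00)²/16.00 = 28.1462
df = 4

test statistic = 28.146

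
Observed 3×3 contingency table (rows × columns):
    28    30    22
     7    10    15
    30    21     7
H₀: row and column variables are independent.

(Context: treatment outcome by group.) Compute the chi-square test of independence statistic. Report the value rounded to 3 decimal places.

test statistic = 15.276

Row totals [80, 32, 58], col totals [65, 61, 44], n=170
χ² = (28−30.59)²/30.59 + (30−28.71)²/28.71 + (22−20.71)²/20.71 + (7−12.24)²/12.24 + (10−11.48)²/11.48 + (15−8.28)²/8.28 + (30−22.18)²/22.18 + (21−20.81)²/20.81 + (7−15.01)²/15.01 = 15.2758
df = 4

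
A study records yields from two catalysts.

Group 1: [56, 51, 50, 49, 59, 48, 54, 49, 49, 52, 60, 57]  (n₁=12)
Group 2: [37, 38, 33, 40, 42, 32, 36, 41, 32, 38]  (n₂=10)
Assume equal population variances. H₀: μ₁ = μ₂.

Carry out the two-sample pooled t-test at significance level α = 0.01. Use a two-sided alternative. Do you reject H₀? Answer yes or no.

x̄₁=52.833, s₁=4.239, n₁=12
x̄₂=36.900, s₂=3.635, n₂=10
s_p² = [11·4.239² + 9·3.635²]/20 = 15.8283
SE = √(s_p²·(1/12+1/10)) = 1.7035
t = (52.833−36.900)/1.7035 = 9.3534
df = 20
p-value (two-sided) = 0.00000
At α=0.01: p < α → reject H₀

reject H₀: yes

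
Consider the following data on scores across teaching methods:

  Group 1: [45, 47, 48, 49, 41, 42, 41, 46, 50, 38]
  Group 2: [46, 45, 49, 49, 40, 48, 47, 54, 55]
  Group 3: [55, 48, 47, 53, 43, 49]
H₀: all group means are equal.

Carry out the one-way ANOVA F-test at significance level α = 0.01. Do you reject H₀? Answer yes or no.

Group means [44.70, 48.11, 49.17], grand mean 47.000
SSB = Σnᵢ(x̄ᵢ−x̄)² = 92.178; SSW = ΣΣ(x−x̄ᵢ)² = 401.822
MSB = 92.178/2 = 46.0889; MSW = 401.822/22 = 18.2646
F = MSB/MSW = 2.5234
df = (2, 22)
p-value (upper-tail) = 0.10313
At α=0.01: p ≥ α → fail to reject H₀

reject H₀: no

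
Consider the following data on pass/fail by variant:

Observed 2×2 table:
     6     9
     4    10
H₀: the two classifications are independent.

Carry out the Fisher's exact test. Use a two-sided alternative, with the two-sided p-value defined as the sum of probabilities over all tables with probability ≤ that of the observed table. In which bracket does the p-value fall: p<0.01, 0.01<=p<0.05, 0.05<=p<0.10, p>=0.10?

p-value bracket: p>=0.10

Margins: r₁=15, r₂=14, c₁=10, c₂=19, n=29
p_obs = C(15,6)·C(14,4)/C(29,10); sum pmf over tables with pmf ≤ p_obs
p-value (two-sided) = 0.69985
→ bracket: p>=0.10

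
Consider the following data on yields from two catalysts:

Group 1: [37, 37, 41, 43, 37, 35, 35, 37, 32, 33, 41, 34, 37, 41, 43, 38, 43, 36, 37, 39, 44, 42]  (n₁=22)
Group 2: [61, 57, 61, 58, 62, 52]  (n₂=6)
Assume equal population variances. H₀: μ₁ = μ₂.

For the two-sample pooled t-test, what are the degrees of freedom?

degrees of freedom = 26

df = n₁ + n₂ − 2 = 22 + 6 − 2 = 26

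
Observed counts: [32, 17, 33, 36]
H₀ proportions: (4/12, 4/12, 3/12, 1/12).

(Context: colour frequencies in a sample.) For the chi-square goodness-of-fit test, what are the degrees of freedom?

degrees of freedom = 3

df = k − 1 = 4 − 1 = 3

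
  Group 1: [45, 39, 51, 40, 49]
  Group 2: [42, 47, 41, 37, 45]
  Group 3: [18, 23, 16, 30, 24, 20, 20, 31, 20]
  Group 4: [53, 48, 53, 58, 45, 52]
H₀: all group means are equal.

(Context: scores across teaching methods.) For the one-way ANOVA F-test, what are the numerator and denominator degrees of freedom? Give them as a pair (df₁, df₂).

degrees of freedom = [3, 21]

k = 4 groups, N = 25 total
df = (k−1, N−k) = (4−1, 25−4) = (3, 21)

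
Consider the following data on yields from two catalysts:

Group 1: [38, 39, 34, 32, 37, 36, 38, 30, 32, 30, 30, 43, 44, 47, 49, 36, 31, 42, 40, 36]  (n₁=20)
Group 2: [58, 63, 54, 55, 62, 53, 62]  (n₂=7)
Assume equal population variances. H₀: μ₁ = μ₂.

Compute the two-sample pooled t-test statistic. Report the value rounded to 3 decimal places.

test statistic = -8.886

x̄₁=37.200, s₁=5.681, n₁=20
x̄₂=58.143, s₂=4.220, n₂=7
s_p² = [19·5.681² + 6·4.220²]/25 = 28.8023
SE = √(s_p²·(1/20+1/7)) = 2.3568
t = (37.200−58.143)/2.3568 = -8.8860
df = 25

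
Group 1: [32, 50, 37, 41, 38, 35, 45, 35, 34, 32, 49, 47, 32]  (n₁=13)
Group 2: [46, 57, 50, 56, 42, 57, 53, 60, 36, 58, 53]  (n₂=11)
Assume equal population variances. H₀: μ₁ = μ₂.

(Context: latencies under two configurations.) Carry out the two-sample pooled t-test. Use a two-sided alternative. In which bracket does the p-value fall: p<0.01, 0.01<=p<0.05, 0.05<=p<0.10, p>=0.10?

p-value bracket: p<0.01

x̄₁=39.000, s₁=6.671, n₁=13
x̄₂=51.636, s₂=7.500, n₂=11
s_p² = [12·6.671² + 10·7.500²]/22 = 49.8430
SE = √(s_p²·(1/13+1/11)) = 2.8923
t = (39.000−51.636)/2.8923 = -4.3690
df = 22
p-value (two-sided) = 0.00024
→ bracket: p<0.01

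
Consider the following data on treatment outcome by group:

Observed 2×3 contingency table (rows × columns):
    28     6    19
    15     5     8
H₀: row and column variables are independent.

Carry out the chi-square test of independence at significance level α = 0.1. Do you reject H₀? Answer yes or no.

Row totals [53, 28], col totals [43, 11, 27], n=81
χ² = (28−28.14)²/28.14 + (6−7.20)²/7.20 + (19−17.67)²/17.67 + (15−14.86)²/14.86 + (5−3.80)²/3.80 + (8−9.33)²/9.33 = 0.8694
df = 2
p-value (upper-tail) = 0.64746
At α=0.1: p ≥ α → fail to reject H₀

reject H₀: no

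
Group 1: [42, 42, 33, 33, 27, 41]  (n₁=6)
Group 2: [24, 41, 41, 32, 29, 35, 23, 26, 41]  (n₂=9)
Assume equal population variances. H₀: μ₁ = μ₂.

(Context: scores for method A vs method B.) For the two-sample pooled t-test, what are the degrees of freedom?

degrees of freedom = 13

df = n₁ + n₂ − 2 = 6 + 9 − 2 = 13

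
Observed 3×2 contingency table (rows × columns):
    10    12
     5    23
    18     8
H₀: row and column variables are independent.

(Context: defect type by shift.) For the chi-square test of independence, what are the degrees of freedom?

degrees of freedom = 2

df = (r−1)(c−1) = (3−1)·(2−1) = 2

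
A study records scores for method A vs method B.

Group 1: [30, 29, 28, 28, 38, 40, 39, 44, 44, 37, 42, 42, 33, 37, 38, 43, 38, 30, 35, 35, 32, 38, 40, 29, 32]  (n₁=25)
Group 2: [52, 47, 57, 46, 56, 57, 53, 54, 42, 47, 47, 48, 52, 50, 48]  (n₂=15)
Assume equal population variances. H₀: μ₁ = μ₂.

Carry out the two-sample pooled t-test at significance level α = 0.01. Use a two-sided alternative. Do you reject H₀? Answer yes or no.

reject H₀: yes

x̄₁=36.040, s₁=5.200, n₁=25
x̄₂=50.400, s₂=4.469, n₂=15
s_p² = [24·5.200² + 14·4.469²]/38 = 24.4358
SE = √(s_p²·(1/25+1/15)) = 1.6145
t = (36.040−50.400)/1.6145 = -8.8946
df = 38
p-value (two-sided) = 0.00000
At α=0.01: p < α → reject H₀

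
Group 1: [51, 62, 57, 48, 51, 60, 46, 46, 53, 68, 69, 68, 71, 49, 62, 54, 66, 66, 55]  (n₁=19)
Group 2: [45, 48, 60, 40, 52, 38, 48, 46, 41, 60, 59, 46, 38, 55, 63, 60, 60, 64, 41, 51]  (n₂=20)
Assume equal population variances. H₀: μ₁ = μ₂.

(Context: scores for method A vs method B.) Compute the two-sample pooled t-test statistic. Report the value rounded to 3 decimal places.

test statistic = 2.624

x̄₁=58.000, s₁=8.406, n₁=19
x̄₂=50.750, s₂=8.825, n₂=20
s_p² = [18·8.406² + 19·8.825²]/37 = 74.3716
SE = √(s_p²·(1/19+1/20)) = 2.7628
t = (58.000−50.750)/2.7628 = 2.6242
df = 37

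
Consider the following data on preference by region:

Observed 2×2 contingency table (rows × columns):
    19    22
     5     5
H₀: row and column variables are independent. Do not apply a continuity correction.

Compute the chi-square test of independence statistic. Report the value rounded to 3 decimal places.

Row totals [41, 10], col totals [24, 27], n=51
χ² = (19−19.29)²/19.29 + (22−21.71)²/21.71 + (5−4.71)²/4.71 + (5−5.29)²/5.29 = 0.0432
df = 1

test statistic = 0.043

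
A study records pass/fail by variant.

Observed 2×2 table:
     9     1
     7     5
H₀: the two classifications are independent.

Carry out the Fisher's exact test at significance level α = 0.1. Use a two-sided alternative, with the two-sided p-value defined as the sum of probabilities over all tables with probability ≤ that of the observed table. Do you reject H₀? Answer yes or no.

Margins: r₁=10, r₂=12, c₁=16, c₂=6, n=22
p_obs = C(10,9)·C(12,7)/C(22,16); sum pmf over tables with pmf ≤ p_obs
p-value (two-sided) = 0.16188
At α=0.1: p ≥ α → fail to reject H₀

reject H₀: no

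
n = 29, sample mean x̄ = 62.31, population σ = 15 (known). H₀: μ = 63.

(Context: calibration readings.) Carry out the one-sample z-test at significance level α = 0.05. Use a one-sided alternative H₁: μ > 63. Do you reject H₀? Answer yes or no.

reject H₀: no

SE = σ/√n = 15/√29 = 2.7854
z = (x̄−μ₀)/SE = (62.31−63)/2.7854 = -0.2477
p-value (one-sided, H₁ greater) = 0.59782
At α=0.05: p ≥ α → fail to reject H₀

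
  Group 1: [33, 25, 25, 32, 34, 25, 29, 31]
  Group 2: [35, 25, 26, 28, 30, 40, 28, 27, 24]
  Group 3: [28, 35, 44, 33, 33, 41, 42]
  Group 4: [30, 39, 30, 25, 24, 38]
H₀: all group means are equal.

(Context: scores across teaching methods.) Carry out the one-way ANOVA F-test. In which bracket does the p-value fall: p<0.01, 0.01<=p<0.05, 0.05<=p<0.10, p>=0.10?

p-value bracket: 0.01<=p<0.05

Group means [29.25, 29.22, 36.57, 31.00], grand mean 31.300
SSB = Σnᵢ(x̄ᵢ−x̄)² = 267.530; SSW = ΣΣ(x−x̄ᵢ)² = 720.770
MSB = 267.530/3 = 89.1767; MSW = 720.770/26 = 27.7219
F = MSB/MSW = 3.2168
df = (3, 26)
p-value (upper-tail) = 0.03915
→ bracket: 0.01<=p<0.05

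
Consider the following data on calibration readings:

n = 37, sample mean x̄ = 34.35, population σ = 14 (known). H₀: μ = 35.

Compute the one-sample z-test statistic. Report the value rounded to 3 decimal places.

SE = σ/√n = 14/√37 = 2.3016
z = (x̄−μ₀)/SE = (34.35−35)/2.3016 = -0.2824

test statistic = -0.282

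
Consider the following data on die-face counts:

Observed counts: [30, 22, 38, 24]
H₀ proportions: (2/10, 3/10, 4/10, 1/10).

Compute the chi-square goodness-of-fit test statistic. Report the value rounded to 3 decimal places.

n = 114; E_i = n·p_i = [22.80, 34.20, 45.60, 11.40]
χ² = (30−22.80)²/22.80 + (22−34.20)²/34.20 + (38−45.60)²/45.60 + (24−11.40)²/11.40 = 21.8187
df = 3

test statistic = 21.819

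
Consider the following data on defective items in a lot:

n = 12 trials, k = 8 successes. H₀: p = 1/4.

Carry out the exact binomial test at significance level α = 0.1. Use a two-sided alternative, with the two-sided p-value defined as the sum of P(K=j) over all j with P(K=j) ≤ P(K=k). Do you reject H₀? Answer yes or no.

Exact binomial: n=12, k=8, p₀=1/4=0.2500
P(X=j) = C(n,j)·p₀^j·(1−p₀)^(n−j); p = Σ P(X=j) over j with P(X=j) ≤ P(X=8)
p-value (two-sided) = 0.00278
At α=0.1: p < α → reject H₀

reject H₀: yes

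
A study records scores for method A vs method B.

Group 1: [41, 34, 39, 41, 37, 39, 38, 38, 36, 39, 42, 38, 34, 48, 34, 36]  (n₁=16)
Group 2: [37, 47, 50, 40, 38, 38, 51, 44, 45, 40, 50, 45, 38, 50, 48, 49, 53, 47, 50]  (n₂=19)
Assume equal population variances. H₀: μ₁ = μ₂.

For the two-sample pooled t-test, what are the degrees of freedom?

degrees of freedom = 33

df = n₁ + n₂ − 2 = 16 + 19 − 2 = 33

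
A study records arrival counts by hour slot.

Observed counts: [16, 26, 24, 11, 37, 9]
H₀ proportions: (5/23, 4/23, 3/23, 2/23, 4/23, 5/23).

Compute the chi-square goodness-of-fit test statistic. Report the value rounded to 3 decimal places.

test statistic = 32.418

n = 123; E_i = n·p_i = [26.74, 21.39, 16.04, 10.70, 21.39, 26.74]
χ² = (16−26.74)²/26.74 + (26−21.39)²/21.39 + (24−16.04)²/16.04 + (11−10.70)²/10.70 + (37−21.39)²/21.39 + (9−26.74)²/26.74 = 32.4183
df = 5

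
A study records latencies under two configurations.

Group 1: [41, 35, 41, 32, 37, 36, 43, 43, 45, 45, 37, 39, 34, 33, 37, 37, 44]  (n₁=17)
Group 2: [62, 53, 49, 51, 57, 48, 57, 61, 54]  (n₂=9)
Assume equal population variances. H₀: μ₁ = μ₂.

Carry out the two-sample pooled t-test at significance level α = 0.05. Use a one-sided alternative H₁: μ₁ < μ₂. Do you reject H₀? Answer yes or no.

x̄₁=38.765, s₁=4.236, n₁=17
x̄₂=54.667, s₂=4.975, n₂=9
s_p² = [16·4.236² + 8·4.975²]/24 = 20.2108
SE = √(s_p²·(1/17+1/9)) = 1.8532
t = (38.765−54.667)/1.8532 = -8.5806
df = 24
p-value (one-sided, H₁ less) = 0.00000
At α=0.05: p < α → reject H₀

reject H₀: yes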